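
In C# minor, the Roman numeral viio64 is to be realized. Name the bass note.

F#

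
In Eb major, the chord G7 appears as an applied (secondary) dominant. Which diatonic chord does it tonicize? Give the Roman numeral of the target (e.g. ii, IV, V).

vi

The chord is a dominant seventh chord on G.
A dominant resolves down a perfect fifth: G → C. In Eb major, C is scale degree 6, i.e. vi.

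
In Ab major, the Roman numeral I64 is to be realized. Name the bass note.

Eb

I in Ab major has root Ab; the chord is Ab-C-Eb.
The figure 64 means second inversion — the fifth is in the bass.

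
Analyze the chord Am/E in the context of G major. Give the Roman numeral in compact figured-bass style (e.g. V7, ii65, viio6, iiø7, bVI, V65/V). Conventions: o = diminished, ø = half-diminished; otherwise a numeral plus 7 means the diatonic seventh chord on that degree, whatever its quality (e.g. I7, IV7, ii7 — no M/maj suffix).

ii64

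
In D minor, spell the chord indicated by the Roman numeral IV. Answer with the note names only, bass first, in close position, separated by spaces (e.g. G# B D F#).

Scale degree 4 in D minor is G; here the chord built on it is altered to a major triad. IV is the major subdominant, borrowed from the parallel major.
So the chord is G-B-D, a major triad.

G B D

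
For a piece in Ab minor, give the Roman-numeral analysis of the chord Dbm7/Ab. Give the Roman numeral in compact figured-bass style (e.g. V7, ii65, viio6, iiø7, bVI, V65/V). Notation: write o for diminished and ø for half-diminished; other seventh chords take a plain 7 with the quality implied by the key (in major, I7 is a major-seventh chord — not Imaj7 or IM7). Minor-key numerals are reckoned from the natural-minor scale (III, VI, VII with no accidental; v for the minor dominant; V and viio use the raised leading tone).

iv43

The pitches Db-Fb-Ab-Cb form a minor seventh chord rooted on Db.
In Ab minor, Db is the subdominant; the diatonic minor seventh chord there is iv7.
With Ab in the bass the chord is in second inversion, so the figured bass is 43.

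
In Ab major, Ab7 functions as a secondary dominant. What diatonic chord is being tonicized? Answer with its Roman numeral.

IV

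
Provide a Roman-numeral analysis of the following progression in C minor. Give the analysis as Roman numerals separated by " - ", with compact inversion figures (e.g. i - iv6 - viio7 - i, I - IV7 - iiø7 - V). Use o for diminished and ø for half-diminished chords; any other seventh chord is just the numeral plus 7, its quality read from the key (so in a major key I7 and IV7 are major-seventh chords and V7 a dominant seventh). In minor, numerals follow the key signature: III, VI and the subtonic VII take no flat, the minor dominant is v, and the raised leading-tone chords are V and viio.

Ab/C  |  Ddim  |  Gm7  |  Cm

Ab/C: root Ab is the submediant; major triad there is VI6.
Ddim: diminished triad on D = scale degree 2 → iio.
Gm7 has root G, degree 5 in C minor, so v7.
Cm: root C is the tonic; minor triad there is i.

VI6 - iio - v7 - i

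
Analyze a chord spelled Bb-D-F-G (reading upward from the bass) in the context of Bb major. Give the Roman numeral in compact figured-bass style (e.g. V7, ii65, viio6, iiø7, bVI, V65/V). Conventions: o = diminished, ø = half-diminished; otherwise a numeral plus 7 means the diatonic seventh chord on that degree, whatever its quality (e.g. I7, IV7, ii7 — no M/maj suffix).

vi65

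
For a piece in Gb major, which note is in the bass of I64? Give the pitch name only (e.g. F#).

Db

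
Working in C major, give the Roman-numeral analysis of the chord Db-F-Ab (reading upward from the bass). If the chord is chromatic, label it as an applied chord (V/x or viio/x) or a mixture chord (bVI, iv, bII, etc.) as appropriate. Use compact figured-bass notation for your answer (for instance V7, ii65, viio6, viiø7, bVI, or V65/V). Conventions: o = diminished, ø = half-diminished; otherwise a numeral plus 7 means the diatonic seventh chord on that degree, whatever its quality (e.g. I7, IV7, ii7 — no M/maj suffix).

The pitches Db-F-Ab form a major triad rooted on Db.
Db is the lowered second degree of C major (diatonic 2 would be D). This is the Neapolitan chord — a major triad on the lowered second degree.

bII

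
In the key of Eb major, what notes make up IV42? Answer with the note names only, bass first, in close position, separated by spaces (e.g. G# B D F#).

The numeral's case and figure indicate a major seventh chord. In Eb major its root, scale degree 4, is Ab.
Stacking thirds from Ab gives Ab-C-Eb-G.
With the 42 figure the chord is in third inversion; from the bass G upward in close position it reads G-Ab-C-Eb.

G Ab C Eb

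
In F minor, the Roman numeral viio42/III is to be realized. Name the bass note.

The applied chord viio42/III is rooted on G: G-Bb-Db-Fb.
The figure 42 means third inversion — the seventh is in the bass.

Fb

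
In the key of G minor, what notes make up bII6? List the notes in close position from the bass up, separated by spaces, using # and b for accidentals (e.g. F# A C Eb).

C Eb Ab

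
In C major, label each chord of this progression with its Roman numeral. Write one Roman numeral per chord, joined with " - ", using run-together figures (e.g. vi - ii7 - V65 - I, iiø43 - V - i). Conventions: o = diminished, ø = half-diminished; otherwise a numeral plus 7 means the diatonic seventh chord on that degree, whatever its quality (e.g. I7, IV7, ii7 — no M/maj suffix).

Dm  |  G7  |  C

ii - V7 - I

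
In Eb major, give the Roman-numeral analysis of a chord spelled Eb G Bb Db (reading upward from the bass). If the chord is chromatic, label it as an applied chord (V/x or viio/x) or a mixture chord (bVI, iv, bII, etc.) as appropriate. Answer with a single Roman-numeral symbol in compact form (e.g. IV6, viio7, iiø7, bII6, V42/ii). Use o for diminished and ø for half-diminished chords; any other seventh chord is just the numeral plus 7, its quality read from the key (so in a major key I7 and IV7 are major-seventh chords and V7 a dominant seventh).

Stacked in thirds the chord is Eb-G-Bb-Db: a dominant seventh chord on Eb.
Eb is not a diatonic chord root with this quality in Eb major, but it lies a perfect fifth above Ab (IV), so the chord functions as an applied dominant of IV.

V7/IV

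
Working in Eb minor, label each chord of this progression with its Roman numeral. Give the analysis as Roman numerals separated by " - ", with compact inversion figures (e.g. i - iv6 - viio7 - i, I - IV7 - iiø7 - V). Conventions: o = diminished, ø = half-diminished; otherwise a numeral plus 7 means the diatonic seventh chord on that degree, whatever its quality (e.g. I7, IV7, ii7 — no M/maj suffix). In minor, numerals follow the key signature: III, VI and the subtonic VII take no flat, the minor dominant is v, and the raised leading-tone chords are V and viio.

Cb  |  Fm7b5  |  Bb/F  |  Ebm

VI - iiø7 - V64 - i

Cb has root Cb, degree 6 in Eb minor, so VI.
Fm7b5: root F is the supertonic; half-diminished seventh chord there is iiø7.
Bb/F: root Bb is the dominant; major triad there is V64.
Ebm: root Eb is the tonic; minor triad there is i.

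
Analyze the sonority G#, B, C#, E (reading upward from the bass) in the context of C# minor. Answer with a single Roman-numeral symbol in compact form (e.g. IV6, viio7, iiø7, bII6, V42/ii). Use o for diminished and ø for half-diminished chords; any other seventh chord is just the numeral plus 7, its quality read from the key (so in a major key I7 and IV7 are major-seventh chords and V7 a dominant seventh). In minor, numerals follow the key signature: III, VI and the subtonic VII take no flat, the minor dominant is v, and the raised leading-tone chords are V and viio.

The pitches C#-E-G#-B form a minor seventh chord rooted on C#.
In C# minor, C# is the tonic; the diatonic minor seventh chord there is i7.
With G# in the bass the chord is in second inversion, so the figured bass is 43.

i43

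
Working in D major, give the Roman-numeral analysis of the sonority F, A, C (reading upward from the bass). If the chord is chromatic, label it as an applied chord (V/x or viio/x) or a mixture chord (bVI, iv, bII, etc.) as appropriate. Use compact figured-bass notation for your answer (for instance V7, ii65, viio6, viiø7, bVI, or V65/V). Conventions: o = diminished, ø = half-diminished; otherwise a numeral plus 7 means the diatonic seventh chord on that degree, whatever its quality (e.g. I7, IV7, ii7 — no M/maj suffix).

bIII

Stacked in thirds the chord is F-A-C: a major triad on F.
F is the lowered third degree of D major (diatonic 3 would be F#). This is a major triad on the lowered third degree, borrowed from the parallel minor.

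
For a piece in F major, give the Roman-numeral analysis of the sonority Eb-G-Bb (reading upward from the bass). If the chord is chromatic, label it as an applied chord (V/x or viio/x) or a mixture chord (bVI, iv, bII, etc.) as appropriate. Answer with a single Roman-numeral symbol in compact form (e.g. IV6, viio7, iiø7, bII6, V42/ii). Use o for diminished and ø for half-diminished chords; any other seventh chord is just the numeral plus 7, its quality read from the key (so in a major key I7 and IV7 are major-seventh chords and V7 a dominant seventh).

bVII

Stacked in thirds the chord is Eb-G-Bb: a major triad on Eb.
Eb is the lowered seventh degree of F major (diatonic 7 would be E). This is a major triad on the lowered seventh degree (the subtonic), borrowed from the parallel minor.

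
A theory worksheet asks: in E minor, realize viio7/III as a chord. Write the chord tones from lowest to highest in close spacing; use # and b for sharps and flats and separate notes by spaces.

F# A C Eb

The slash marks an applied leading-tone chord: viio of III. In E minor, III is G, so the leading tone to it is F#, a half step below.
Building a fully diminished seventh chord on F# gives F#-A-C-Eb.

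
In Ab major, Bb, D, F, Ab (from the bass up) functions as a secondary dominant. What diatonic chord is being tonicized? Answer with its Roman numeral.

The chord is a dominant seventh chord on Bb.
A dominant resolves down a perfect fifth: Bb → Eb. In Ab major, Eb is scale degree 5, i.e. V.

V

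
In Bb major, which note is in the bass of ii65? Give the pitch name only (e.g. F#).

Eb

ii in Bb major has root C; the chord is C-Eb-G-Bb.
The figure 65 means first inversion — the third is in the bass.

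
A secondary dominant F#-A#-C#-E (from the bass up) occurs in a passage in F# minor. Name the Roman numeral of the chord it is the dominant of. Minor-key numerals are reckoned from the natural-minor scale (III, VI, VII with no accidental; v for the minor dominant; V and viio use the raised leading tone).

iv

The chord is a dominant seventh chord on F#.
A dominant resolves down a perfect fifth: F# → B. In F# minor, B is scale degree 4, i.e. iv.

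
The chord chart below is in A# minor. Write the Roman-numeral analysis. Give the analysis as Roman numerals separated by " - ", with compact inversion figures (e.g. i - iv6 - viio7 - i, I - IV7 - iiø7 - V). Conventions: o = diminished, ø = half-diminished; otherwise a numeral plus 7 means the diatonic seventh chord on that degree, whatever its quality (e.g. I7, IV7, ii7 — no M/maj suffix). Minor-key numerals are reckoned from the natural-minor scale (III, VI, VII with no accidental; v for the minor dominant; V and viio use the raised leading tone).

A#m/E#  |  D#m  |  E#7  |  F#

i64 - iv - V7 - VI

A#m/E#: minor triad on A# = scale degree 1 → i64.
D#m: root D# is the subdominant; minor triad there is iv.
E#7: root E# is the dominant; dominant seventh chord there is V7.
F# has root F#, degree 6 in A# minor, so VI.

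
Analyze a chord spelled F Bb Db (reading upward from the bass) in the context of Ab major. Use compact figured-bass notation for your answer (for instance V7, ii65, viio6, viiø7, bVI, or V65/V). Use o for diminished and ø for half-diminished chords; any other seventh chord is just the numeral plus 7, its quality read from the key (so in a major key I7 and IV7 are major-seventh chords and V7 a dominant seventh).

ii64

Stacked in thirds the chord is Bb-Db-F: a minor triad on Bb.
In Ab major, Bb is the supertonic; the diatonic minor triad there is ii.
With F in the bass the chord is in second inversion, so the figured bass is 64.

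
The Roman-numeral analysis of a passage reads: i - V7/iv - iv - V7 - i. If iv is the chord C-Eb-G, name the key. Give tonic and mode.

G minor

The chord Cm is a minor triad rooted on C; its label is iv.
Counting down 3 scale steps from C places the tonic on G; a minor triad on degree 4 is diatonic only in minor.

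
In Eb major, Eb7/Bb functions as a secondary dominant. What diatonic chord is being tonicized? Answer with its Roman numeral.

IV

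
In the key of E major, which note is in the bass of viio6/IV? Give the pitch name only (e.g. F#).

B

The applied chord viio6/IV is rooted on G#: G#-B-D.
The figure 6 means first inversion — the third is in the bass.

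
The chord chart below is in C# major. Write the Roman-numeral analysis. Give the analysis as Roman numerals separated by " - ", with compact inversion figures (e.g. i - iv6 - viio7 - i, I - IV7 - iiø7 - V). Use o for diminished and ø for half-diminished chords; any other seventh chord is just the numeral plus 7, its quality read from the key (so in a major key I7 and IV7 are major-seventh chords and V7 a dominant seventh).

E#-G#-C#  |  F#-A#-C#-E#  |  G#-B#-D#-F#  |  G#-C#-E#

E#-G#-C# has root C#, degree 1 in C# major, so I6.
F#-A#-C#-E#: major seventh chord on F# = scale degree 4 → IV7.
G#-B#-D#-F# has root G#, degree 5 in C# major, so V7.
G#-C#-E#: major triad on C# = scale degree 1 → I64.

I6 - IV7 - V7 - I64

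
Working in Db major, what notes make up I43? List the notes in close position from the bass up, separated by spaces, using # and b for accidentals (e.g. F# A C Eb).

Ab C Db F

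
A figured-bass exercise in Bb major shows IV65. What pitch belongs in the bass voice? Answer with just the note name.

G

IV in Bb major has root Eb; the chord is Eb-G-Bb-D.
The figure 65 means first inversion — the third is in the bass.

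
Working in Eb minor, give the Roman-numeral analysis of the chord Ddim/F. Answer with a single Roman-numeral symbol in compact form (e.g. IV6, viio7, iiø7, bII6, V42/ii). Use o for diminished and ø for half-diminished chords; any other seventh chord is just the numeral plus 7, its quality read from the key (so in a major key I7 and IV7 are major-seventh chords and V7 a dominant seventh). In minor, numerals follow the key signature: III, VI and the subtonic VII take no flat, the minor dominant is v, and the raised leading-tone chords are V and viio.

Stacked in thirds the chord is D-F-Ab: a diminished triad on D.
In Eb minor, D is the leading tone; the diatonic diminished triad there is viio.
With F in the bass the chord is in first inversion, so the figured bass is 6.

viio6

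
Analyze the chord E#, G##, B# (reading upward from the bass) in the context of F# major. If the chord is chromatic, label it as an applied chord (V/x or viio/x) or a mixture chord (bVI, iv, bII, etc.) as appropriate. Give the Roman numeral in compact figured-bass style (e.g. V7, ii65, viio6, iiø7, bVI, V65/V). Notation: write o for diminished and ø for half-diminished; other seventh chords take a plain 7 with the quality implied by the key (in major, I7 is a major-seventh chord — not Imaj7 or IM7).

V/iii

The pitches E#-G##-B# form a major triad rooted on E#.
E# is not a diatonic chord root with this quality in F# major, but it lies a perfect fifth above A# (iii), so the chord functions as an applied dominant of iii.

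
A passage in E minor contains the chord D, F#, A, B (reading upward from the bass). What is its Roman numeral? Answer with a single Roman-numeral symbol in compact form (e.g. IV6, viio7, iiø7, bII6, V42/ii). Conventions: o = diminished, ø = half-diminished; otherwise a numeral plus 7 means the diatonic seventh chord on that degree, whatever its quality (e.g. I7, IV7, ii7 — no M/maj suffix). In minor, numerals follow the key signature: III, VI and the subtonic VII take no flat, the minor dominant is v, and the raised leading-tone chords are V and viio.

v65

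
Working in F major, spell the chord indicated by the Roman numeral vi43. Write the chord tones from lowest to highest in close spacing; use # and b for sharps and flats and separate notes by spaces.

A C D F

The numeral's case and figure indicate a minor seventh chord. In F major its root, scale degree 6, is D.
That chord is spelled D-F-A-C.
The figured bass 43 indicates second inversion, placing the fifth (A) in the bass: A-C-D-F.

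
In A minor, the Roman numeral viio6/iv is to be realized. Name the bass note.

E

The applied chord viio6/iv is rooted on C#: C#-E-G.
The figure 6 means first inversion — the third is in the bass.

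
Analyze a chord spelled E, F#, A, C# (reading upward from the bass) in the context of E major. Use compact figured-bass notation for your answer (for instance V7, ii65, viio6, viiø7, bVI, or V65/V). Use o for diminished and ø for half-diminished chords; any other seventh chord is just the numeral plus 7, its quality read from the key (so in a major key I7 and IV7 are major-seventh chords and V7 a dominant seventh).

ii42

Stacked in thirds the chord is F#-A-C#-E: a minor seventh chord on F#.
In E major, F# is the supertonic; the diatonic minor seventh chord there is ii7.
With E in the bass the chord is in third inversion, so the figured bass is 42.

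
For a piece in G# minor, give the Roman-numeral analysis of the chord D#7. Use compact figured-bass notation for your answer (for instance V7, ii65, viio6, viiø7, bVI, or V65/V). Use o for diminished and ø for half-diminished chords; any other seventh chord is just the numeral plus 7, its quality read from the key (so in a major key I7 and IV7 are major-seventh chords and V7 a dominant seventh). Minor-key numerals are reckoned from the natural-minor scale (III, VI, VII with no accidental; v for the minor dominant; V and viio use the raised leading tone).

V7

The pitches D#-F##-A#-C# form a dominant seventh chord rooted on D#.
D# is scale degree 5 in G# minor, and a dominant seventh chord on that degree is written V7.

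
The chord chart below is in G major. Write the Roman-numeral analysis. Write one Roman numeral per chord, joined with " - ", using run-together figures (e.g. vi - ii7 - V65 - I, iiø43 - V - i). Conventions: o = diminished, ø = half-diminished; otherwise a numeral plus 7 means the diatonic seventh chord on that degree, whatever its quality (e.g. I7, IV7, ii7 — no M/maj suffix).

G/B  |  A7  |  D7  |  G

I6 - V7/V - V7 - I

G/B has root G, degree 1 in G major, so I6.
A7: chromatic; A is V of V, so V7/V.
D7: root D is the dominant; dominant seventh chord there is V7.
G: root G is the tonic; major triad there is I.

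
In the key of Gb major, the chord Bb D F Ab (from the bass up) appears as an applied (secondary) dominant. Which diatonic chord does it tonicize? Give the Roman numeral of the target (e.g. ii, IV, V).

vi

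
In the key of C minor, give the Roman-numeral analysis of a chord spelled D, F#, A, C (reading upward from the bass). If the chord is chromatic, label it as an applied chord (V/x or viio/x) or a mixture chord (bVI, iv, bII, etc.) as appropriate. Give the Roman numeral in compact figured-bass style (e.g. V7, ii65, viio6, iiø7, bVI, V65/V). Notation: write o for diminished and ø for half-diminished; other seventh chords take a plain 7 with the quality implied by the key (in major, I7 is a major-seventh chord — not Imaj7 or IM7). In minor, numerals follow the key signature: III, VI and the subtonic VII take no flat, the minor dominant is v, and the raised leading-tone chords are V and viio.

The pitches D-F#-A-C form a dominant seventh chord rooted on D.
D is not a diatonic chord root with this quality in C minor, but it lies a perfect fifth above G (V), so the chord functions as an applied dominant of V.

V7/V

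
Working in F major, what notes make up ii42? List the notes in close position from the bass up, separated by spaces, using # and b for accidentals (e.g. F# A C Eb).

The numeral's case and figure indicate a minor seventh chord. In F major its root, the supertonic, is G.
Stacking thirds from G gives G-Bb-D-F.
The figured bass 42 indicates third inversion, placing the seventh (F) in the bass: F-G-Bb-D.

F G Bb D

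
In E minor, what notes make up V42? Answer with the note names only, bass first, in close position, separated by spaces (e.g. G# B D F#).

In E minor, scale degree 5 is B. The dominant is major (leading tone raised), so V is a dominant seventh chord.
Stacking thirds from B gives B-D#-F#-A.
The figured bass 42 indicates third inversion, placing the seventh (A) in the bass: A-B-D#-F#.

A B D# F#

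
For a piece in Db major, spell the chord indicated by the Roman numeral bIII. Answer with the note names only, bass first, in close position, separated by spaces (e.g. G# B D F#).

Fb Ab Cb

bIII is a major triad on the lowered third degree, borrowed from the parallel minor. In Db major that root is Fb.
So the chord is Fb-Ab-Cb, a major triad.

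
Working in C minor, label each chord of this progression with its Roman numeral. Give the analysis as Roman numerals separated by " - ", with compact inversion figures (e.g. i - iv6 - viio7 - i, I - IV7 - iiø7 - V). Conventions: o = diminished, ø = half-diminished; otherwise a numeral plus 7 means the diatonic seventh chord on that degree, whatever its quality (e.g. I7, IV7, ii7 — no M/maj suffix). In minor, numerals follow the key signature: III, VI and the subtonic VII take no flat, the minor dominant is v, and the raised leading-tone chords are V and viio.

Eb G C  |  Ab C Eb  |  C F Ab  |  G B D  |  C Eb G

i6 - VI - iv64 - V - i

Eb-G-C: root C is the tonic; minor triad there is i6.
Ab-C-Eb has root Ab, degree 6 in C minor, so VI.
C-F-Ab has root F, degree 4 in C minor, so iv64.
G-B-D: root G is the dominant; major triad there is V.
C-Eb-G has root C, degree 1 in C minor, so i.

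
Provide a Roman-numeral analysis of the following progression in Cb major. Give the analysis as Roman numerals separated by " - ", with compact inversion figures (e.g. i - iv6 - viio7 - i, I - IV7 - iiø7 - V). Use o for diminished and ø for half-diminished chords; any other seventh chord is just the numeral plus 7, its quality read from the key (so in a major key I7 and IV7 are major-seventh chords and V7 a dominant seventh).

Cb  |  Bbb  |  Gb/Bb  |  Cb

Cb: major triad on Cb = scale degree 1 → I.
Bbb: Bbb with this quality isn't in the key; it's bVII, borrowed from the parallel minor.
Gb/Bb has root Gb, degree 5 in Cb major, so V6.
Cb: root Cb is the tonic; major triad there is I.

I - bVII - V6 - I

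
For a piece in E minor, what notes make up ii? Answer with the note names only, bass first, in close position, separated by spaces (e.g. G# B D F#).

Scale degree 2 in E minor is F#; here the chord built on it is altered to a minor triad. ii is the minor supertonic, borrowed from the parallel major (the Dorian ii).
So the chord is F#-A-C#.

F# A C#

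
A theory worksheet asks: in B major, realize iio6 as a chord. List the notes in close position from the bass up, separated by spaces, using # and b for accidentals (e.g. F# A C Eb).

Scale degree 2 in B major is C#; here the chord built on it is altered to a diminished triad. iio6 is the diminished supertonic triad, borrowed from the parallel minor.
So the chord is C#-E-G.
With the 6 figure the chord is in first inversion; from the bass E upward in close position it reads E-G-C#.

E G C#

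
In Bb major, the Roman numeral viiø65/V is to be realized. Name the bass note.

G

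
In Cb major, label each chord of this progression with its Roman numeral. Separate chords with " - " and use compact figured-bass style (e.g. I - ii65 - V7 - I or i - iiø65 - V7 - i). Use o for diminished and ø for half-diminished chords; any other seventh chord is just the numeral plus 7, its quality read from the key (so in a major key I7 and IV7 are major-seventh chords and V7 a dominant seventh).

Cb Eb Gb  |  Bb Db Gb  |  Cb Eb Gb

I - V6 - I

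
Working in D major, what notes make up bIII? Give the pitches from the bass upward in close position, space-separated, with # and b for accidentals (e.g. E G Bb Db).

Scale degree 3 in D major is F#; lowering it a half step gives F. bIII is a major triad on the lowered third degree, borrowed from the parallel minor.
So the chord is F-A-C.

F A C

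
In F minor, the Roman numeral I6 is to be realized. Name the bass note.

A

I in F minor has root F; the chord is F-A-C.
The figure 6 means first inversion — the third is in the bass.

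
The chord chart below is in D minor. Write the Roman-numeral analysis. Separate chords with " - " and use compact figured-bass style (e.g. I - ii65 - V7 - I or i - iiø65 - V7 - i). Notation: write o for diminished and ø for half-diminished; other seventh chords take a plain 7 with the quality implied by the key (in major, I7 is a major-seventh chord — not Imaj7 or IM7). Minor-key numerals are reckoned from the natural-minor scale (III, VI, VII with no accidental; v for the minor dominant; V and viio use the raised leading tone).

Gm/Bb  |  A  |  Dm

iv6 - V - i

Gm/Bb: minor triad on G = scale degree 4 → iv6.
A: major triad on A = scale degree 5 → V.
Dm has root D, degree 1 in D minor, so i.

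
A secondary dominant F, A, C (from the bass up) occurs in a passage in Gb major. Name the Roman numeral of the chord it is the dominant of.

The chord is a major triad on F.
A dominant resolves down a perfect fifth: F → Bb. In Gb major, Bb is scale degree 3, i.e. iii.

iii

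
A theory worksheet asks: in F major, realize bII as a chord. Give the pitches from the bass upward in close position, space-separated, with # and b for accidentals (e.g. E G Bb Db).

Gb Bb Db

bII is the Neapolitan chord — a major triad on the lowered second degree. In F major that root is Gb.
So the chord is Gb-Bb-Db, a major triad.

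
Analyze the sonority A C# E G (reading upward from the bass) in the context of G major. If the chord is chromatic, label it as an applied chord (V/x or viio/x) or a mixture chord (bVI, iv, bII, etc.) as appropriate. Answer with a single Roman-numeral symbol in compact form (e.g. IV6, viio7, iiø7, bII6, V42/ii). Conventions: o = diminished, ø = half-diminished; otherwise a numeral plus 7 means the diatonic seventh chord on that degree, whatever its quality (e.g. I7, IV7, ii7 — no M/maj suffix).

V7/V

The pitches A-C#-E-G form a dominant seventh chord rooted on A.
A is not a diatonic chord root with this quality in G major, but it lies a perfect fifth above D (V), so the chord functions as an applied dominant of V.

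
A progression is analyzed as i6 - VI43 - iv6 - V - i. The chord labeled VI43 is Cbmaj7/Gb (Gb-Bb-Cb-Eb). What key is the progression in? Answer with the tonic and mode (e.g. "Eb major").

Eb minor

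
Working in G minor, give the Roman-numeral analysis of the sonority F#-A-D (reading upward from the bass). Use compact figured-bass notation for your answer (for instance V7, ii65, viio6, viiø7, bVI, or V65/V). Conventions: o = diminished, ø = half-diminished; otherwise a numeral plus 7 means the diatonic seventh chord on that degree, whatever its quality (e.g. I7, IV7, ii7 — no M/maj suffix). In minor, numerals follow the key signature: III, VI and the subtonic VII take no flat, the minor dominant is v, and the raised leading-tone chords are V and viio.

V6

Stacked in thirds the chord is D-F#-A: a major triad on D.
In G minor, D is the dominant; the diatonic major triad there is V.
With F# in the bass the chord is in first inversion, so the figured bass is 6.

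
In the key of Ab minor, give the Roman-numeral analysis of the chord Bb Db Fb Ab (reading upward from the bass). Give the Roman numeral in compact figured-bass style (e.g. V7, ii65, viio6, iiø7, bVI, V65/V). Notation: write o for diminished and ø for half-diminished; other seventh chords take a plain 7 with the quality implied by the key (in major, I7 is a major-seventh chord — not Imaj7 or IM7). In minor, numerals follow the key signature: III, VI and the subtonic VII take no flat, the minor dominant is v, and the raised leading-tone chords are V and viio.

Stacked in thirds the chord is Bb-Db-Fb-Ab: a half-diminished seventh chord on Bb.
Bb is scale degree 2 in Ab minor, and a half-diminished seventh chord on that degree is written iiø7.

iiø7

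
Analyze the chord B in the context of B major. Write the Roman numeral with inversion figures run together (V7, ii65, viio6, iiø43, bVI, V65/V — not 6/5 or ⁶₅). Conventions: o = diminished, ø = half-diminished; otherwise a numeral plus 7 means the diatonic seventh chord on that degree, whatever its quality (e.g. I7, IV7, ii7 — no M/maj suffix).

I

The pitches B-D#-F# form a major triad rooted on B.
In B major, B is the tonic; the diatonic major triad there is I.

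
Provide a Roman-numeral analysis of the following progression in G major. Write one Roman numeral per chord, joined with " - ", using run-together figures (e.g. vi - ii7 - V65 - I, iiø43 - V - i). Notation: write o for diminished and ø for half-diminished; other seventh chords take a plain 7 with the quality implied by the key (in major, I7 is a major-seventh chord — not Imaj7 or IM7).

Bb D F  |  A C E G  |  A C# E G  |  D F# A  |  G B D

Bb-D-F: major triad on Bb — chromatic; bIII (borrowed from the parallel minor).
A-C-E-G: minor seventh chord on A = scale degree 2 → ii7.
A-C#-E-G is the secondary dominant of V (dominant seventh chord on A): V7/V.
D-F#-A: major triad on D = scale degree 5 → V.
G-B-D has root G, degree 1 in G major, so I.

bIII - ii7 - V7/V - V - I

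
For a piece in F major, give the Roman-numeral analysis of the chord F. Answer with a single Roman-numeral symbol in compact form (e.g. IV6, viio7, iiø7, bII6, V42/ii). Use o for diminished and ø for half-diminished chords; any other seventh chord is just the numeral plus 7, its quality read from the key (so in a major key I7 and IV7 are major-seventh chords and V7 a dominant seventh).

Stacked in thirds the chord is F-A-C: a major triad on F.
F is scale degree 1 in F major, and a major triad on that degree is written I.

I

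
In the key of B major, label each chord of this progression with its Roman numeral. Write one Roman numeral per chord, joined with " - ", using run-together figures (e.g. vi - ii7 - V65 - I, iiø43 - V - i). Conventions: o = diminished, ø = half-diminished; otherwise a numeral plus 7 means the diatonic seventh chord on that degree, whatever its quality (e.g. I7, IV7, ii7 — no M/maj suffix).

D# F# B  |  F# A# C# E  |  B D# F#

I6 - V7 - I

D#-F#-B has root B, degree 1 in B major, so I6.
F#-A#-C#-E has root F#, degree 5 in B major, so V7.
B-D#-F# has root B, degree 1 in B major, so I.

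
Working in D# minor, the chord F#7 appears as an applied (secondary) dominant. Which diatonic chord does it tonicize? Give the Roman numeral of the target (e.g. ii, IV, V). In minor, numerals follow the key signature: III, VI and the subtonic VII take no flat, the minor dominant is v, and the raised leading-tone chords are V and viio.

VI

The chord is a dominant seventh chord on F#.
A dominant resolves down a perfect fifth: F# → B. In D# minor, B is scale degree 6, i.e. VI.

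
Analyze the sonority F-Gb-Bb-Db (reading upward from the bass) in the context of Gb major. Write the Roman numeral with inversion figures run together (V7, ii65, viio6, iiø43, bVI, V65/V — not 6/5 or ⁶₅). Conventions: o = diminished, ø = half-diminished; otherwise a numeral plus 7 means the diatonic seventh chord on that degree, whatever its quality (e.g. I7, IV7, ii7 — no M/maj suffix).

I42

The pitches Gb-Bb-Db-F form a major seventh chord rooted on Gb.
Gb is scale degree 1 in Gb major, and a major seventh chord on that degree is written I7.
With F in the bass the chord is in third inversion, so the figured bass is 42.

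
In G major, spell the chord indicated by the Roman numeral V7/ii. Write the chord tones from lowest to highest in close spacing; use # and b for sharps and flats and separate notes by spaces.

E G# B D

V7/ii is a secondary dominant — the dominant seventh of ii. ii in G major is A, so the applied chord's root is E, a perfect fifth above.
Building a dominant seventh chord on E gives E-G#-B-D.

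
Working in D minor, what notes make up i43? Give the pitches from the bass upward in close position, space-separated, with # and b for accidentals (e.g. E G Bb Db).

A C D F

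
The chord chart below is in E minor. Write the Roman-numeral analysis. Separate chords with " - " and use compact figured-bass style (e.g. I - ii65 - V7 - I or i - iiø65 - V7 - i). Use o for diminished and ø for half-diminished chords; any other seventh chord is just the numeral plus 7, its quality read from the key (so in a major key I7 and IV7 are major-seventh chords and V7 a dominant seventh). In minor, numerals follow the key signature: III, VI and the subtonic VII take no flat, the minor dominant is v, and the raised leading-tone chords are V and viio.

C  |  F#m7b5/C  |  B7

VI - iiø43 - V7

C has root C, degree 6 in E minor, so VI.
F#m7b5/C: half-diminished seventh chord on F# = scale degree 2 → iiø43.
B7: root B is the dominant; dominant seventh chord there is V7.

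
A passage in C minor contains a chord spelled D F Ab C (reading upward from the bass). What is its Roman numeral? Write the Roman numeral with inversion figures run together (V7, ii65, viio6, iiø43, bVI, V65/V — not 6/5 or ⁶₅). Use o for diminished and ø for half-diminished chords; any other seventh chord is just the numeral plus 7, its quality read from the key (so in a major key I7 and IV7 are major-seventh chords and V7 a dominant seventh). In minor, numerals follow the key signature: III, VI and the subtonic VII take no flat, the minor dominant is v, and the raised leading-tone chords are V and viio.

The pitches D-F-Ab-C form a half-diminished seventh chord rooted on D.
In C minor, D is the supertonic; the diatonic half-diminished seventh chord there is iiø7.

iiø7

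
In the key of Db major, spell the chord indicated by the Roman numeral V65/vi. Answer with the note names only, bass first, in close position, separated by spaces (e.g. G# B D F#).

A C Eb F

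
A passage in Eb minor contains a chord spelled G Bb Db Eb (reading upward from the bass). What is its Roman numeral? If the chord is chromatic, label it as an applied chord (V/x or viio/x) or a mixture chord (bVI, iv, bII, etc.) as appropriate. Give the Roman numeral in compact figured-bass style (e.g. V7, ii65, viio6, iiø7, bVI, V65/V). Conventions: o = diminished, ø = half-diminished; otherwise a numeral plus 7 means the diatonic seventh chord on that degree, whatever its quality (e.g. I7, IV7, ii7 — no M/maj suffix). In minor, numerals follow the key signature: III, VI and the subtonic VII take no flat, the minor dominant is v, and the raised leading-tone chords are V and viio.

V65/iv

The pitches Eb-G-Bb-Db form a dominant seventh chord rooted on Eb.
Eb is not a diatonic chord root with this quality in Eb minor, but it lies a perfect fifth above Ab (iv), so the chord functions as an applied dominant of iv.
With G in the bass the chord is in first inversion, so the figured bass is 65.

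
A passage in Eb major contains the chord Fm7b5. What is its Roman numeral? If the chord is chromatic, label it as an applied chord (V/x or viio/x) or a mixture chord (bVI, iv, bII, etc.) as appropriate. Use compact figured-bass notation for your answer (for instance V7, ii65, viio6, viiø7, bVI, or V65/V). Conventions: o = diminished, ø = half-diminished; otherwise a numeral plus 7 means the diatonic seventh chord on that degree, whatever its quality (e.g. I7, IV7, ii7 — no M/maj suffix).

Stacked in thirds the chord is F-Ab-Cb-Eb: a half-diminished seventh chord on F.
F is the second degree of Eb major. This is the half-diminished supertonic seventh, borrowed from the parallel minor.

iiø7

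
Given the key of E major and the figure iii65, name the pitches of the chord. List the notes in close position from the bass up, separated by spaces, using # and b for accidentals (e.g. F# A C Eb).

B D# F# G#

In E major, the third degree is G#, and the diatonic chord built there is a minor seventh chord.
Stacking thirds from G# gives G#-B-D#-F#.
The figured bass 65 indicates first inversion, placing the third (B) in the bass: B-D#-F#-G#.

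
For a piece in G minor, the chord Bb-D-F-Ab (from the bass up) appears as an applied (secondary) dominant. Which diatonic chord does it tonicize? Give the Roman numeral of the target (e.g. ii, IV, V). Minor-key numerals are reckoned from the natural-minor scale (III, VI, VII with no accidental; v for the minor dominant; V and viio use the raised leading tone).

The chord is a dominant seventh chord on Bb.
A dominant resolves down a perfect fifth: Bb → Eb. In G minor, Eb is scale degree 6, i.e. VI.

VI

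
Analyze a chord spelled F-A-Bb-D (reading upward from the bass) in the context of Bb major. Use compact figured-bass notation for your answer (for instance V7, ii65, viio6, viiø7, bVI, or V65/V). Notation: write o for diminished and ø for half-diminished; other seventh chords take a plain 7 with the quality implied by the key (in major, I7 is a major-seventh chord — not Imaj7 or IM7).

I43

The pitches Bb-D-F-A form a major seventh chord rooted on Bb.
In Bb major, Bb is the tonic; the diatonic major seventh chord there is I7.
With F in the bass the chord is in second inversion, so the figured bass is 43.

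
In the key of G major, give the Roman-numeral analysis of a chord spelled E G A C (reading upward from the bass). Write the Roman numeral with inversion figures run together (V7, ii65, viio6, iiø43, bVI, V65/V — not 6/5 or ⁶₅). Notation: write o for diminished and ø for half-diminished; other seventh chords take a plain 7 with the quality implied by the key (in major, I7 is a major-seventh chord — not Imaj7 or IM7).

ii43

The pitches A-C-E-G form a minor seventh chord rooted on A.
In G major, A is the supertonic; the diatonic minor seventh chord there is ii7.
With E in the bass the chord is in second inversion, so the figured bass is 43.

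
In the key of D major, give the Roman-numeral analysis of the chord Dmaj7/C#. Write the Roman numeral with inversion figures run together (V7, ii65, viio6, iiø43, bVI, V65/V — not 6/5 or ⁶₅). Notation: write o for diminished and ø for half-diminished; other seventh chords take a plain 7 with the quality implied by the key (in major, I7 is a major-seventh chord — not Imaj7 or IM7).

I42

Stacked in thirds the chord is D-F#-A-C#: a major seventh chord on D.
D is scale degree 1 in D major, and a major seventh chord on that degree is written I7.
With C# in the bass the chord is in third inversion, so the figured bass is 42.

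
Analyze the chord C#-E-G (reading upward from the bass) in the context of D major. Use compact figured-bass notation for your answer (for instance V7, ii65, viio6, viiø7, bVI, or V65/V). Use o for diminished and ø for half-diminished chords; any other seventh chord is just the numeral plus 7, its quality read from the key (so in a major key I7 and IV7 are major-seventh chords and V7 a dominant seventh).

Stacked in thirds the chord is C#-E-G: a diminished triad on C#.
In D major, C# is the leading tone; the diatonic diminished triad there is viio.

viio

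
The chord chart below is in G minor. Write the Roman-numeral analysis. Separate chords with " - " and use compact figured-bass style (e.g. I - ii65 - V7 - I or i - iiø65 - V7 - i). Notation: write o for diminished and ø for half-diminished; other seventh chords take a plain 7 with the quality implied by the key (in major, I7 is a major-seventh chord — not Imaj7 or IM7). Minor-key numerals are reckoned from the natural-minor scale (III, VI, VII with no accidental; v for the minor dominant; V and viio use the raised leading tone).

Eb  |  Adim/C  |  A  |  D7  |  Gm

VI - iio6 - V/V - V7 - i

Eb: root Eb is the submediant; major triad there is VI.
Adim/C: diminished triad on A = scale degree 2 → iio6.
A is the secondary dominant of V (major triad on A): V/V.
D7: dominant seventh chord on D = scale degree 5 → V7.
Gm: minor triad on G = scale degree 1 → i.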